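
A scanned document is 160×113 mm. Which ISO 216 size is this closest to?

Aspect ratio 160/113 ≈ 1.416 — close to the ISO √2 ≈ 1.414.
In the C-series (envelope sizes, between A and B): C6 = 114 × 162 mm.
Off by 3 mm total — nearest standard size.

C6 (114 × 162 mm)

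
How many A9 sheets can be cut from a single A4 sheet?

Each ISO step halves the sheet: 1 × A4 → 2 × A5 → 4 × A6 → 8 × A7 → …
From A4 to A9 is 5 halving steps: 2^5 = 32.

32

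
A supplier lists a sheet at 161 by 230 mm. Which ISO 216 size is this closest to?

Aspect ratio 230/161 ≈ 1.429 — close to the ISO √2 ≈ 1.414.
In the C-series (envelope sizes, between A and B): C5 = 162 × 229 mm.
Off by 2 mm total — nearest standard size.

C5 (162 × 229 mm)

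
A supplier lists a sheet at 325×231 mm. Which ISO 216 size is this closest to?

C4 (229 × 324 mm)

Aspect ratio 325/231 ≈ 1.407 — close to the ISO √2 ≈ 1.414.
In the C-series (envelope sizes, between A and B): C4 = 229 × 324 mm.
Off by 3 mm total — nearest standard size.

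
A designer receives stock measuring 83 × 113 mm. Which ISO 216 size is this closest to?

C7 (81 × 114 mm)

Aspect ratio 113/83 ≈ 1.361 (ISO target is √2 ≈ 1.414).
In the C-series (envelope sizes, between A and B): C7 = 81 × 114 mm.
Off by 3 mm total — nearest standard size.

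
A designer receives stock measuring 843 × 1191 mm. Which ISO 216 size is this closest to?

A0 (841 × 1189 mm)

Aspect ratio 1191/843 ≈ 1.413 — close to the ISO √2 ≈ 1.414.
In the A-series (A0 area = 1 m²): A0 = 841 × 1189 mm.
Off by 4 mm total — nearest standard size.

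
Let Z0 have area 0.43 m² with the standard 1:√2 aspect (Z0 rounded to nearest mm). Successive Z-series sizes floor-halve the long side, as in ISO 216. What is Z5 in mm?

97 × 137 mm

Let Z0's short side be w mm. w · w√2 = 0.43 m² = 430,000 mm², so w ≈ 551.4 mm and w√2 ≈ 779.8 mm → Z0 = 551 × 780 mm.
Z1: ⌊780/2⌋ × 551 = 390 × 551 mm
Z2: ⌊551/2⌋ × 390 = 275 × 390 mm
Z3: ⌊390/2⌋ × 275 = 195 × 275 mm
Z4: ⌊275/2⌋ × 195 = 137 × 195 mm
Z5: ⌊195/2⌋ × 137 = 97 × 137 mm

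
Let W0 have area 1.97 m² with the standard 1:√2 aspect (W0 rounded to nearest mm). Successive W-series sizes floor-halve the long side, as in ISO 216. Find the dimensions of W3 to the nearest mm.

Let W0's short side be w mm. w · w√2 = 1.97 m² = 1,970,000 mm², so w ≈ 1180.3 mm and w√2 ≈ 1669.1 mm → W0 = 1180 × 1669 mm.
W1: ⌊1669/2⌋ × 1180 = 834 × 1180 mm
W2: ⌊1180/2⌋ × 834 = 590 × 834 mm
W3: ⌊834/2⌋ × 590 = 417 × 590 mm

417 × 590 mm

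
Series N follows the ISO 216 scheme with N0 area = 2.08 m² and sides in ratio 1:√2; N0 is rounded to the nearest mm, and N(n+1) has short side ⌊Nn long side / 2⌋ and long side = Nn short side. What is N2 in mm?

606 × 857 mm

Let N0's short side be w mm. w · w√2 = 2.08 m² = 2,080,000 mm², so w ≈ 1212.8 mm and w√2 ≈ 1715.1 mm → N0 = 1213 × 1715 mm.
N1: ⌊1715/2⌋ × 1213 = 857 × 1213 mm
N2: ⌊1213/2⌋ × 857 = 606 × 857 mm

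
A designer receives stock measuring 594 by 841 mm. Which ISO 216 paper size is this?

Aspect ratio 841/594 ≈ 1.416 — close to the ISO √2 ≈ 1.414.
In the A-series (A0 area = 1 m²): A1 = 594 × 841 mm.

A1 (594 × 841 mm)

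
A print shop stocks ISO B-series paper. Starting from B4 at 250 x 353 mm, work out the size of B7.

88 × 125 mm

B5: ⌊353/2⌋ × 250 = 176 × 250 mm
B6: ⌊250/2⌋ × 176 = 125 × 176 mm
B7: ⌊176/2⌋ × 125 = 88 × 125 mm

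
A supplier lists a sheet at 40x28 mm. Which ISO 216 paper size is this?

Aspect ratio 40/28 ≈ 1.429 — close to the ISO √2 ≈ 1.414.
In the C-series (envelope sizes, between A and B): C10 = 28 × 40 mm.

C10 (28 × 40 mm)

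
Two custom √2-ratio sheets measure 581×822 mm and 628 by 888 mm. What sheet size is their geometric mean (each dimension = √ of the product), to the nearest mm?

604 × 854 mm

Short side: √(581 · 628) = √364868 ≈ 604.0 → 604 mm
Long side: √(822 · 888) = √729936 ≈ 854.4 → 854 mm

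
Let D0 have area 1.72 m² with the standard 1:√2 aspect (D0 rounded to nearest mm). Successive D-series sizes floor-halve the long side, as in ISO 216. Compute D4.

275 × 390 mm

Let D0's short side be w mm. w · w√2 = 1.72 m² = 1,720,000 mm², so w ≈ 1102.8 mm and w√2 ≈ 1559.6 mm → D0 = 1103 × 1560 mm.
D1: ⌊1560/2⌋ × 1103 = 780 × 1103 mm
D2: ⌊1103/2⌋ × 780 = 551 × 780 mm
D3: ⌊780/2⌋ × 551 = 390 × 551 mm
D4: ⌊551/2⌋ × 390 = 275 × 390 mm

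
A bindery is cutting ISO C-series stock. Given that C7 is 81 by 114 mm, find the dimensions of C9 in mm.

C8: ⌊114/2⌋ × 81 = 57 × 81 mm
C9: ⌊81/2⌋ × 57 = 40 × 57 mm

40 × 57 mm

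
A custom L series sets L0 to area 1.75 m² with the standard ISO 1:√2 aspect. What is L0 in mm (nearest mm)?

Let the short side be w mm. Then w · w√2 = 1.75 m² = 1,750,000 mm².
w² = 1,750,000/√2, so w ≈ 1112.4 mm; long side = w√2 ≈ 1573.2 mm.

1112 × 1573 mm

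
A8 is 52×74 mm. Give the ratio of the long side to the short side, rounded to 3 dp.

74 / 52 = 1.423
ISO 216 targets √2 ≈ 1.414; the +0.009 deviation is from mm rounding.

1.423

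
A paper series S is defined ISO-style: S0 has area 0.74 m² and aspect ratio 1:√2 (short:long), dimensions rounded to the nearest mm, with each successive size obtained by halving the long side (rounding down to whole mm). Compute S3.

Let S0's short side be w mm. w · w√2 = 0.74 m² = 740,000 mm², so w ≈ 723.4 mm and w√2 ≈ 1023.0 mm → S0 = 723 × 1023 mm.
S1: ⌊1023/2⌋ × 723 = 511 × 723 mm
S2: ⌊723/2⌋ × 511 = 361 × 511 mm
S3: ⌊511/2⌋ × 361 = 255 × 361 mm

255 × 361 mm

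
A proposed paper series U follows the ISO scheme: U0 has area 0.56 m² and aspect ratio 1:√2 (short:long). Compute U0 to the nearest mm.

629 × 890 mm

Let the short side be w mm. Then w · w√2 = 0.56 m² = 560,000 mm².
w² = 560,000/√2, so w ≈ 629.3 mm; long side = w√2 ≈ 889.9 mm.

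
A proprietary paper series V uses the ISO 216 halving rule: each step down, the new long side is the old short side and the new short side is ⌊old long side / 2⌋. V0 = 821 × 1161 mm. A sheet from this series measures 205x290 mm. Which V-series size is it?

V0: 821 × 1161 mm
V1: 580 × 821 mm
V2: 410 × 580 mm
V3: 290 × 410 mm
V4: 205 × 290 mm
V5: 145 × 205 mm
→ matches V4.

V4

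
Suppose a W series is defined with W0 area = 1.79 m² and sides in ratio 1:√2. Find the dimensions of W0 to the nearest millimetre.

Let the short side be w mm. Then w · w√2 = 1.79 m² = 1,790,000 mm².
w² = 1,790,000/√2, so w ≈ 1125.0 mm; long side = w√2 ≈ 1591.1 mm.

1125 × 1591 mm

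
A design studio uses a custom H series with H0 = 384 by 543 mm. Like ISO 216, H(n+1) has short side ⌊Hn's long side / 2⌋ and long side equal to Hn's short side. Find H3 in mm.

H1: ⌊543/2⌋ × 384 = 271 × 384 mm
H2: ⌊384/2⌋ × 271 = 192 × 271 mm
H3: ⌊271/2⌋ × 192 = 135 × 192 mm

135 × 192 mm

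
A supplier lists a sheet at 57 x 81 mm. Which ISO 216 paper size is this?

Aspect ratio 81/57 ≈ 1.421 — close to the ISO √2 ≈ 1.414.
In the C-series (envelope sizes, between A and B): C8 = 57 × 81 mm.

C8 (57 × 81 mm)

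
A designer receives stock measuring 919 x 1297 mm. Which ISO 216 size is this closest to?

C0 (917 × 1297 mm)

Aspect ratio 1297/919 ≈ 1.411 — close to the ISO √2 ≈ 1.414.
In the C-series (envelope sizes, between A and B): C0 = 917 × 1297 mm.
Off by 2 mm total — nearest standard size.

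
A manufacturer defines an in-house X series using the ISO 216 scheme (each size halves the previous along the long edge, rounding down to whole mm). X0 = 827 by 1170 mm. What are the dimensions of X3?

292 × 413 mm

X1: ⌊1170/2⌋ × 827 = 585 × 827 mm
X2: ⌊827/2⌋ × 585 = 413 × 585 mm
X3: ⌊585/2⌋ × 413 = 292 × 413 mm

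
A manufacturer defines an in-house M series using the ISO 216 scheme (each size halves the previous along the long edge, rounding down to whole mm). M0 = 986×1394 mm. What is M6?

M1: ⌊1394/2⌋ × 986 = 697 × 986 mm
M2: ⌊986/2⌋ × 697 = 493 × 697 mm
M3: ⌊697/2⌋ × 493 = 348 × 493 mm
M4: ⌊493/2⌋ × 348 = 246 × 348 mm
M5: ⌊348/2⌋ × 246 = 174 × 246 mm
M6: ⌊246/2⌋ × 174 = 123 × 174 mm

123 × 174 mm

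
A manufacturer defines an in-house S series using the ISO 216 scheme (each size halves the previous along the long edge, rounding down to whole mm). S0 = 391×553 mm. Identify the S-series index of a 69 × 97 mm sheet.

S0: 391 × 553 mm
S1: 276 × 391 mm
S2: 195 × 276 mm
S3: 138 × 195 mm
S4: 97 × 138 mm
S5: 69 × 97 mm
S6: 48 × 69 mm
→ matches S5.

S5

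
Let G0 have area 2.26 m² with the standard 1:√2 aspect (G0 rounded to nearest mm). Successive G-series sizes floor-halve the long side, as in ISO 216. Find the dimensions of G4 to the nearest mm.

Let G0's short side be w mm. w · w√2 = 2.26 m² = 2,260,000 mm², so w ≈ 1264.1 mm and w√2 ≈ 1787.8 mm → G0 = 1264 × 1788 mm.
G1: ⌊1788/2⌋ × 1264 = 894 × 1264 mm
G2: ⌊1264/2⌋ × 894 = 632 × 894 mm
G3: ⌊894/2⌋ × 632 = 447 × 632 mm
G4: ⌊632/2⌋ × 447 = 316 × 447 mm

316 × 447 mm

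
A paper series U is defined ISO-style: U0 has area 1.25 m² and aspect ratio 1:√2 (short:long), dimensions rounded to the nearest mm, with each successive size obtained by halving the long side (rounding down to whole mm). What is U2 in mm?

Let U0's short side be w mm. w · w√2 = 1.25 m² = 1,250,000 mm², so w ≈ 940.2 mm and w√2 ≈ 1329.6 mm → U0 = 940 × 1330 mm.
U1: ⌊1330/2⌋ × 940 = 665 × 940 mm
U2: ⌊940/2⌋ × 665 = 470 × 665 mm

470 × 665 mm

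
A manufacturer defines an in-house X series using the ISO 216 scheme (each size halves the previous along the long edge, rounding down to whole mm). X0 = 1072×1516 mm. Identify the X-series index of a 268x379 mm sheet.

X0: 1072 × 1516 mm
X1: 758 × 1072 mm
X2: 536 × 758 mm
X3: 379 × 536 mm
X4: 268 × 379 mm
X5: 189 × 268 mm
→ matches X4.

X4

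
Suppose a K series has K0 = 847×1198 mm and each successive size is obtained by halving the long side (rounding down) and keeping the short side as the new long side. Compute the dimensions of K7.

74 × 105 mm

K1 = 599 × 847 mm (from K0 by 1 halving).
K2: ⌊847/2⌋ × 599 = 423 × 599 mm
K3: ⌊599/2⌋ × 423 = 299 × 423 mm
K4: ⌊423/2⌋ × 299 = 211 × 299 mm
K5: ⌊299/2⌋ × 211 = 149 × 211 mm
K6: ⌊211/2⌋ × 149 = 105 × 149 mm
K7: ⌊149/2⌋ × 105 = 74 × 105 mm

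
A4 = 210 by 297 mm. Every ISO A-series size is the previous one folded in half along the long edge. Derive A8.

52 × 74 mm

A5: ⌊297/2⌋ × 210 = 148 × 210 mm
A6: ⌊210/2⌋ × 148 = 105 × 148 mm
A7: ⌊148/2⌋ × 105 = 74 × 105 mm
A8: ⌊105/2⌋ × 74 = 52 × 74 mm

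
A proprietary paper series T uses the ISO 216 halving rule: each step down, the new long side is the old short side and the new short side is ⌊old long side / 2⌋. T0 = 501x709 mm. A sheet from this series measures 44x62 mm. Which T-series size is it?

T0: 501 × 709 mm
T1: 354 × 501 mm
T2: 250 × 354 mm
T3: 177 × 250 mm
T4: 125 × 177 mm
T5: 88 × 125 mm
T6: 62 × 88 mm
T7: 44 × 62 mm
T8: 31 × 44 mm
→ matches T7.

T7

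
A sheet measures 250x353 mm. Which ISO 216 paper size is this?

B4 (250 × 353 mm)

Aspect ratio 353/250 ≈ 1.412 — close to the ISO √2 ≈ 1.414.
In the B-series (B0 = 1000 × 1414 mm): B4 = 250 × 353 mm.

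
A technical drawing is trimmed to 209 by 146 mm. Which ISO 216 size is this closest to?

A5 (148 × 210 mm)

Aspect ratio 209/146 ≈ 1.432 (ISO target is √2 ≈ 1.414).
In the A-series (A0 area = 1 m²): A5 = 148 × 210 mm.
Off by 3 mm total — nearest standard size.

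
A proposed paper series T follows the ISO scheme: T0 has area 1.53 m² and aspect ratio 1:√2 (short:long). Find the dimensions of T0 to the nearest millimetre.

1040 × 1471 mm

Let the short side be w mm. Then w · w√2 = 1.53 m² = 1,530,000 mm².
w² = 1,530,000/√2, so w ≈ 1040.1 mm; long side = w√2 ≈ 1471.0 mm.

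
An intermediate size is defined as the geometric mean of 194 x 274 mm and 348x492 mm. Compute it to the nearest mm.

260 × 367 mm

Short side: √(194 · 348) = √67512 ≈ 259.8 → 260 mm
Long side: √(274 · 492) = √134808 ≈ 367.2 → 367 mm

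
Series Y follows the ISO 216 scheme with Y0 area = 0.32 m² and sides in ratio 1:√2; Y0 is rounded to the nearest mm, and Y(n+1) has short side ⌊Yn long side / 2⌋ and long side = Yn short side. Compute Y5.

Let Y0's short side be w mm. w · w√2 = 0.32 m² = 320,000 mm², so w ≈ 475.7 mm and w√2 ≈ 672.7 mm → Y0 = 476 × 673 mm.
Y1: ⌊673/2⌋ × 476 = 336 × 476 mm
Y2: ⌊476/2⌋ × 336 = 238 × 336 mm
Y3: ⌊336/2⌋ × 238 = 168 × 238 mm
Y4: ⌊238/2⌋ × 168 = 119 × 168 mm
Y5: ⌊168/2⌋ × 119 = 84 × 119 mm

84 × 119 mm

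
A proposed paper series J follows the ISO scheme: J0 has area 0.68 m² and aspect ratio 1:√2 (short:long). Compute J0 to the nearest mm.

Let the short side be w mm. Then w · w√2 = 0.68 m² = 680,000 mm².
w² = 680,000/√2, so w ≈ 693.4 mm; long side = w√2 ≈ 980.6 mm.

693 × 981 mm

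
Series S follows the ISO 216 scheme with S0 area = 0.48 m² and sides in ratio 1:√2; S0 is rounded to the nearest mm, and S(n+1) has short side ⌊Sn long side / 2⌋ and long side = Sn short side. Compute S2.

291 × 412 mm

Let S0's short side be w mm. w · w√2 = 0.48 m² = 480,000 mm², so w ≈ 582.6 mm and w√2 ≈ 823.9 mm → S0 = 583 × 824 mm.
S1: ⌊824/2⌋ × 583 = 412 × 583 mm
S2: ⌊583/2⌋ × 412 = 291 × 412 mm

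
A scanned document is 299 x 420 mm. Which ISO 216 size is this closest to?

Aspect ratio 420/299 ≈ 1.405 — close to the ISO √2 ≈ 1.414.
In the A-series (A0 area = 1 m²): A3 = 297 × 420 mm.
Off by 2 mm total — nearest standard size.

A3 (297 × 420 mm)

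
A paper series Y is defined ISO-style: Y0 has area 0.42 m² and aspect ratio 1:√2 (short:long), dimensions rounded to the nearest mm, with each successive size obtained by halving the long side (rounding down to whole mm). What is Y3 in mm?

Let Y0's short side be w mm. w · w√2 = 0.42 m² = 420,000 mm², so w ≈ 545.0 mm and w√2 ≈ 770.7 mm → Y0 = 545 × 771 mm.
Y1: ⌊771/2⌋ × 545 = 385 × 545 mm
Y2: ⌊545/2⌋ × 385 = 272 × 385 mm
Y3: ⌊385/2⌋ × 272 = 192 × 272 mm

192 × 272 mm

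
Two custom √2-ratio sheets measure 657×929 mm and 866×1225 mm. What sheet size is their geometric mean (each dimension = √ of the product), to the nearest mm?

754 × 1067 mm

Short side: √(657 · 866) = √568962 ≈ 754.3 → 754 mm
Long side: √(929 · 1225) = √1138025 ≈ 1066.8 → 1067 mm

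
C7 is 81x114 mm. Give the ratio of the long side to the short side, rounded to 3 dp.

1.407

114 / 81 = 1.407
ISO 216 targets √2 ≈ 1.414; the -0.007 deviation is from mm rounding.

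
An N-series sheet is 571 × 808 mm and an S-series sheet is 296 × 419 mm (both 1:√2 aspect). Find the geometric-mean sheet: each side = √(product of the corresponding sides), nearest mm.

411 × 582 mm

Short side: √(571 · 296) = √169016 ≈ 411.1 → 411 mm
Long side: √(808 · 419) = √338552 ≈ 581.9 → 582 mm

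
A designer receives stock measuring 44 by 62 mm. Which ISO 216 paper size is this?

B9 (44 × 62 mm)

Aspect ratio 62/44 ≈ 1.409 — close to the ISO √2 ≈ 1.414.
In the B-series (B0 = 1000 × 1414 mm): B9 = 44 × 62 mm.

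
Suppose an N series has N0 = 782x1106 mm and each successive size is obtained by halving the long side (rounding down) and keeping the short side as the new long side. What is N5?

138 × 195 mm

N1 = 553 × 782 mm (from N0 by 1 halving).
N2: ⌊782/2⌋ × 553 = 391 × 553 mm
N3: ⌊553/2⌋ × 391 = 276 × 391 mm
N4: ⌊391/2⌋ × 276 = 195 × 276 mm
N5: ⌊276/2⌋ × 195 = 138 × 195 mm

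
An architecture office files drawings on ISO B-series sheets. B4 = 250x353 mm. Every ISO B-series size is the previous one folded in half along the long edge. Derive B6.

B5: ⌊353/2⌋ × 250 = 176 × 250 mm
B6: ⌊250/2⌋ × 176 = 125 × 176 mm

125 × 176 mm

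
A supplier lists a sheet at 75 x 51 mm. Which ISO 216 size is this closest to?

Aspect ratio 75/51 ≈ 1.471 (ISO target is √2 ≈ 1.414).
In the A-series (A0 area = 1 m²): A8 = 52 × 74 mm.
Off by 2 mm total — nearest standard size.

A8 (52 × 74 mm)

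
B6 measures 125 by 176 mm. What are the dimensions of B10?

B7: ⌊176/2⌋ × 125 = 88 × 125 mm
B8: ⌊125/2⌋ × 88 = 62 × 88 mm
B9: ⌊88/2⌋ × 62 = 44 × 62 mm
B10: ⌊62/2⌋ × 44 = 31 × 44 mm

31 × 44 mm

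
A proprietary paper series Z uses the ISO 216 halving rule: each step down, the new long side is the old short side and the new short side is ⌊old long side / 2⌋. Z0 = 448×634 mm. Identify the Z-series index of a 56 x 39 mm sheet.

Z7

Z0: 448 × 634 mm
Z1: 317 × 448 mm
Z2: 224 × 317 mm
Z3: 158 × 224 mm
Z4: 112 × 158 mm
Z5: 79 × 112 mm
Z6: 56 × 79 mm
Z7: 39 × 56 mm
Z8: 28 × 39 mm
→ matches Z7.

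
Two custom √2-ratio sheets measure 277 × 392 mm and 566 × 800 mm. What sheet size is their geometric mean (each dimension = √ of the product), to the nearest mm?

396 × 560 mm

Short side: √(277 · 566) = √156782 ≈ 396.0 → 396 mm
Long side: √(392 · 800) = √313600 ≈ 560.0 → 560 mm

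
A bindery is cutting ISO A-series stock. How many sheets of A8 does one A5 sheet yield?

Each ISO step halves the sheet: 1 × A5 → 2 × A6 → 4 × A7 → 8 × A8
From A5 to A8 is 3 halving steps: 2^3 = 8.

8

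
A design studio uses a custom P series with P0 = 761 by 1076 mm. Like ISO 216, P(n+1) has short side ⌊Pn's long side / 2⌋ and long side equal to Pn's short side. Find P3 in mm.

269 × 380 mm

P1: ⌊1076/2⌋ × 761 = 538 × 761 mm
P2: ⌊761/2⌋ × 538 = 380 × 538 mm
P3: ⌊538/2⌋ × 380 = 269 × 380 mm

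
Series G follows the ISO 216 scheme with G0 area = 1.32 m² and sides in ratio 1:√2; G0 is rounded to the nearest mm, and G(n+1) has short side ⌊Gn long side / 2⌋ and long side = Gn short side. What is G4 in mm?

241 × 341 mm

Let G0's short side be w mm. w · w√2 = 1.32 m² = 1,320,000 mm², so w ≈ 966.1 mm and w√2 ≈ 1366.3 mm → G0 = 966 × 1366 mm.
G1: ⌊1366/2⌋ × 966 = 683 × 966 mm
G2: ⌊966/2⌋ × 683 = 483 × 683 mm
G3: ⌊683/2⌋ × 483 = 341 × 483 mm
G4: ⌊483/2⌋ × 341 = 241 × 341 mm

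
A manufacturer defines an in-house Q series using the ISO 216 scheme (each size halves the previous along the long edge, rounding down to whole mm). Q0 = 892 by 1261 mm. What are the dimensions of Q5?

Q1: ⌊1261/2⌋ × 892 = 630 × 892 mm
Q2: ⌊892/2⌋ × 630 = 446 × 630 mm
Q3: ⌊630/2⌋ × 446 = 315 × 446 mm
Q4: ⌊446/2⌋ × 315 = 223 × 315 mm
Q5: ⌊315/2⌋ × 223 = 157 × 223 mm

157 × 223 mm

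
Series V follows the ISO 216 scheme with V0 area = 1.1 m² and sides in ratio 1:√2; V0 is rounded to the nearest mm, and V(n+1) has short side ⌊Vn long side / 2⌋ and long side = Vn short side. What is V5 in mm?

Let V0's short side be w mm. w · w√2 = 1.1 m² = 1,100,000 mm², so w ≈ 881.9 mm and w√2 ≈ 1247.3 mm → V0 = 882 × 1247 mm.
V1: ⌊1247/2⌋ × 882 = 623 × 882 mm
V2: ⌊882/2⌋ × 623 = 441 × 623 mm
V3: ⌊623/2⌋ × 441 = 311 × 441 mm
V4: ⌊441/2⌋ × 311 = 220 × 311 mm
V5: ⌊311/2⌋ × 220 = 155 × 220 mm

155 × 220 mm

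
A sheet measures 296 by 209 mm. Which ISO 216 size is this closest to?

A4 (210 × 297 mm)

Aspect ratio 296/209 ≈ 1.416 — close to the ISO √2 ≈ 1.414.
In the A-series (A0 area = 1 m²): A4 = 210 × 297 mm.
Off by 2 mm total — nearest standard size.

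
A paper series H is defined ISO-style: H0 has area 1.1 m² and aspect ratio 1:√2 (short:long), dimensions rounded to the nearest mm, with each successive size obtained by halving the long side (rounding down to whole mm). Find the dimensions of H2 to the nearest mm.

441 × 623 mm

Let H0's short side be w mm. w · w√2 = 1.1 m² = 1,100,000 mm², so w ≈ 881.9 mm and w√2 ≈ 1247.3 mm → H0 = 882 × 1247 mm.
H1: ⌊1247/2⌋ × 882 = 623 × 882 mm
H2: ⌊882/2⌋ × 623 = 441 × 623 mm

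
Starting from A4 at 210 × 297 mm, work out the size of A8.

A5: ⌊297/2⌋ × 210 = 148 × 210 mm
A6: ⌊210/2⌋ × 148 = 105 × 148 mm
A7: ⌊148/2⌋ × 105 = 74 × 105 mm
A8: ⌊105/2⌋ × 74 = 52 × 74 mm

52 × 74 mm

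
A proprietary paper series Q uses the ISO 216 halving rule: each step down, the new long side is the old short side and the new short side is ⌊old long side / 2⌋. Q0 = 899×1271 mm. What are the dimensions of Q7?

79 × 112 mm

Q1 = 635 × 899 mm (from Q0 by 1 halving).
Q2: ⌊899/2⌋ × 635 = 449 × 635 mm
Q3: ⌊635/2⌋ × 449 = 317 × 449 mm
Q4: ⌊449/2⌋ × 317 = 224 × 317 mm
Q5: ⌊317/2⌋ × 224 = 158 × 224 mm
Q6: ⌊224/2⌋ × 158 = 112 × 158 mm
Q7: ⌊158/2⌋ × 112 = 79 × 112 mm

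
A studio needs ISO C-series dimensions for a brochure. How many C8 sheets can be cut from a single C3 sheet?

Each ISO step halves the sheet: 1 × C3 → 2 × C4 → 4 × C5 → 8 × C6 → …
From C3 to C8 is 5 halving steps: 2^5 = 32.

32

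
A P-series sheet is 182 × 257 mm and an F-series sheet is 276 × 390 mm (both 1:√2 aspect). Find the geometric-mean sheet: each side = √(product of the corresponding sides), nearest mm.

Short side: √(182 · 276) = √50232 ≈ 224.1 → 224 mm
Long side: √(257 · 390) = √100230 ≈ 316.6 → 317 mm

224 × 317 mm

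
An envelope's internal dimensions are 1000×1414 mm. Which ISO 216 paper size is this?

B0 (1000 × 1414 mm)

Aspect ratio 1414/1000 ≈ 1.414 — close to the ISO √2 ≈ 1.414.
In the B-series (B0 = 1000 × 1414 mm): B0 = 1000 × 1414 mm.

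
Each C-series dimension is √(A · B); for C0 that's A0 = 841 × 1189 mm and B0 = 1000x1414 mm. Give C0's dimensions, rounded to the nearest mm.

Short: √(841 · 1000) = √841000 ≈ 917.1 mm.
Long: √(1189 · 1414) = √1681246 ≈ 1296.6 mm.

917 × 1297 mm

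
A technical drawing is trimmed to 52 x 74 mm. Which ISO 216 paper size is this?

Aspect ratio 74/52 ≈ 1.423 — close to the ISO √2 ≈ 1.414.
In the A-series (A0 area = 1 m²): A8 = 52 × 74 mm.

A8 (52 × 74 mm)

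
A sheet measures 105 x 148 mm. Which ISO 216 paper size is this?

A6 (105 × 148 mm)

Aspect ratio 148/105 ≈ 1.410 — close to the ISO √2 ≈ 1.414.
In the A-series (A0 area = 1 m²): A6 = 105 × 148 mm.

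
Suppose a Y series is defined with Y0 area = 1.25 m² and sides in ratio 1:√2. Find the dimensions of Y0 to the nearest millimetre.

940 × 1330 mm

Let the short side be w mm. Then w · w√2 = 1.25 m² = 1,250,000 mm².
w² = 1,250,000/√2, so w ≈ 940.2 mm; long side = w√2 ≈ 1329.6 mm.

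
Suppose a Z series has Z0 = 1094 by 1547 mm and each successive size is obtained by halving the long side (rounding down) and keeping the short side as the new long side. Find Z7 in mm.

Z1 = 773 × 1094 mm (from Z0 by 1 halving).
Z2: ⌊1094/2⌋ × 773 = 547 × 773 mm
Z3: ⌊773/2⌋ × 547 = 386 × 547 mm
Z4: ⌊547/2⌋ × 386 = 273 × 386 mm
Z5: ⌊386/2⌋ × 273 = 193 × 273 mm
Z6: ⌊273/2⌋ × 193 = 136 × 193 mm
Z7: ⌊193/2⌋ × 136 = 96 × 136 mm

96 × 136 mm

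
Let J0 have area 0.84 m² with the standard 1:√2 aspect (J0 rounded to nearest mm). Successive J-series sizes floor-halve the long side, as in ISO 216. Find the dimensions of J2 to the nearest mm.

Let J0's short side be w mm. w · w√2 = 0.84 m² = 840,000 mm², so w ≈ 770.7 mm and w√2 ≈ 1089.9 mm → J0 = 771 × 1090 mm.
J1: ⌊1090/2⌋ × 771 = 545 × 771 mm
J2: ⌊771/2⌋ × 545 = 385 × 545 mm

385 × 545 mm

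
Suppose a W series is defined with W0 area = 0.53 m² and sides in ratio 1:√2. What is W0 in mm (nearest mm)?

612 × 866 mm

Let the short side be w mm. Then w · w√2 = 0.53 m² = 530,000 mm².
w² = 530,000/√2, so w ≈ 612.2 mm; long side = w√2 ≈ 865.8 mm.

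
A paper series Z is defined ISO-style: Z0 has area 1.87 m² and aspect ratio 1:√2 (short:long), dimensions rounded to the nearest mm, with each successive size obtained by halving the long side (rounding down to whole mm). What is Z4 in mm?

Let Z0's short side be w mm. w · w√2 = 1.87 m² = 1,870,000 mm², so w ≈ 1149.9 mm and w√2 ≈ 1626.2 mm → Z0 = 1150 × 1626 mm.
Z1: ⌊1626/2⌋ × 1150 = 813 × 1150 mm
Z2: ⌊1150/2⌋ × 813 = 575 × 813 mm
Z3: ⌊813/2⌋ × 575 = 406 × 575 mm
Z4: ⌊575/2⌋ × 406 = 287 × 406 mm

287 × 406 mm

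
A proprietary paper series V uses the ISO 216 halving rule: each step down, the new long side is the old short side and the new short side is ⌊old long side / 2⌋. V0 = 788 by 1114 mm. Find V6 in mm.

V1 = 557 × 788 mm (from V0 by 1 halving).
V2: ⌊788/2⌋ × 557 = 394 × 557 mm
V3: ⌊557/2⌋ × 394 = 278 × 394 mm
V4: ⌊394/2⌋ × 278 = 197 × 278 mm
V5: ⌊278/2⌋ × 197 = 139 × 197 mm
V6: ⌊197/2⌋ × 139 = 98 × 139 mm

98 × 139 mm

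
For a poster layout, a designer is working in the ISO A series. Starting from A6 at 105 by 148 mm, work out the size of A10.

A7: ⌊148/2⌋ × 105 = 74 × 105 mm
A8: ⌊105/2⌋ × 74 = 52 × 74 mm
A9: ⌊74/2⌋ × 52 = 37 × 52 mm
A10: ⌊52/2⌋ × 37 = 26 × 37 mm

26 × 37 mm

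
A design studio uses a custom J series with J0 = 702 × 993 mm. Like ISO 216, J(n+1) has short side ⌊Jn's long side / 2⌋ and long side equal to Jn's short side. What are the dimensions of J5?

J1 = 496 × 702 mm (from J0 by 1 halving).
J2: ⌊702/2⌋ × 496 = 351 × 496 mm
J3: ⌊496/2⌋ × 351 = 248 × 351 mm
J4: ⌊351/2⌋ × 248 = 175 × 248 mm
J5: ⌊248/2⌋ × 175 = 124 × 175 mm

124 × 175 mm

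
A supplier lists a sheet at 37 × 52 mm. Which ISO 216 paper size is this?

Aspect ratio 52/37 ≈ 1.405 — close to the ISO √2 ≈ 1.414.
In the A-series (A0 area = 1 m²): A9 = 37 × 52 mm.

A9 (37 × 52 mm)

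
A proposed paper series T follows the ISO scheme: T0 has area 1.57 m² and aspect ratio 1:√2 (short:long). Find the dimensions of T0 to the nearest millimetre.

Let the short side be w mm. Then w · w√2 = 1.57 m² = 1,570,000 mm².
w² = 1,570,000/√2, so w ≈ 1053.6 mm; long side = w√2 ≈ 1490.1 mm.

1054 × 1490 mm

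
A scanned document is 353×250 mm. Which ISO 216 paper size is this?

B4 (250 × 353 mm)

Aspect ratio 353/250 ≈ 1.412 — close to the ISO √2 ≈ 1.414.
In the B-series (B0 = 1000 × 1414 mm): B4 = 250 × 353 mm.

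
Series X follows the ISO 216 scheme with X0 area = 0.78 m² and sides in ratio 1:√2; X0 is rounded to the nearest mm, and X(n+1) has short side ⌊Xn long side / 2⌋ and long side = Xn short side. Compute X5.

Let X0's short side be w mm. w · w√2 = 0.78 m² = 780,000 mm², so w ≈ 742.7 mm and w√2 ≈ 1050.3 mm → X0 = 743 × 1050 mm.
X1: ⌊1050/2⌋ × 743 = 525 × 743 mm
X2: ⌊743/2⌋ × 525 = 371 × 525 mm
X3: ⌊525/2⌋ × 371 = 262 × 371 mm
X4: ⌊371/2⌋ × 262 = 185 × 262 mm
X5: ⌊262/2⌋ × 185 = 131 × 185 mm

131 × 185 mm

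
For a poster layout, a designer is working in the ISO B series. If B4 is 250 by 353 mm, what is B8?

62 × 88 mm

B5: ⌊353/2⌋ × 250 = 176 × 250 mm
B6: ⌊250/2⌋ × 176 = 125 × 176 mm
B7: ⌊176/2⌋ × 125 = 88 × 125 mm
B8: ⌊125/2⌋ × 88 = 62 × 88 mm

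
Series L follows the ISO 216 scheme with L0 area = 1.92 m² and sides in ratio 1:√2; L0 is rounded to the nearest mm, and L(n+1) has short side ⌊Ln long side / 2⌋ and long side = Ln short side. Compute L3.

Let L0's short side be w mm. w · w√2 = 1.92 m² = 1,920,000 mm², so w ≈ 1165.2 mm and w√2 ≈ 1647.8 mm → L0 = 1165 × 1648 mm.
L1: ⌊1648/2⌋ × 1165 = 824 × 1165 mm
L2: ⌊1165/2⌋ × 824 = 582 × 824 mm
L3: ⌊824/2⌋ × 582 = 412 × 582 mm

412 × 582 mm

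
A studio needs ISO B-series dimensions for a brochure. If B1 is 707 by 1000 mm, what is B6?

125 × 176 mm

B2: ⌊1000/2⌋ × 707 = 500 × 707 mm
B3: ⌊707/2⌋ × 500 = 353 × 500 mm
B4: ⌊500/2⌋ × 353 = 250 × 353 mm
B5: ⌊353/2⌋ × 250 = 176 × 250 mm
B6: ⌊250/2⌋ × 176 = 125 × 176 mm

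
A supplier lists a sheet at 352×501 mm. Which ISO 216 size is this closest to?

Aspect ratio 501/352 ≈ 1.423 — close to the ISO √2 ≈ 1.414.
In the B-series (B0 = 1000 × 1414 mm): B3 = 353 × 500 mm.
Off by 2 mm total — nearest standard size.

B3 (353 × 500 mm)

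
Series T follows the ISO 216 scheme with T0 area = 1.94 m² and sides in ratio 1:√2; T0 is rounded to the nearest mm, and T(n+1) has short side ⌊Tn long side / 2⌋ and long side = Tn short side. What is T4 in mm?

292 × 414 mm

Let T0's short side be w mm. w · w√2 = 1.94 m² = 1,940,000 mm², so w ≈ 1171.2 mm and w√2 ≈ 1656.4 mm → T0 = 1171 × 1656 mm.
T1: ⌊1656/2⌋ × 1171 = 828 × 1171 mm
T2: ⌊1171/2⌋ × 828 = 585 × 828 mm
T3: ⌊828/2⌋ × 585 = 414 × 585 mm
T4: ⌊585/2⌋ × 414 = 292 × 414 mm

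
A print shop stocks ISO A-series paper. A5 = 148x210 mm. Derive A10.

A6: ⌊210/2⌋ × 148 = 105 × 148 mm
A7: ⌊148/2⌋ × 105 = 74 × 105 mm
A8: ⌊105/2⌋ × 74 = 52 × 74 mm
A9: ⌊74/2⌋ × 52 = 37 × 52 mm
A10: ⌊52/2⌋ × 37 = 26 × 37 mm

26 × 37 mm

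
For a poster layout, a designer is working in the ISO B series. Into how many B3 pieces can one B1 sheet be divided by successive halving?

B1 = 707 × 1000 mm; B3 = 353 × 500 mm.
Each halving step doubles the count; 2 steps from B1 to B3.
2^2 = 4.

4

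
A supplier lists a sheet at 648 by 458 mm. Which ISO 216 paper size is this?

C2 (458 × 648 mm)

Aspect ratio 648/458 ≈ 1.415 — close to the ISO √2 ≈ 1.414.
In the C-series (envelope sizes, between A and B): C2 = 458 × 648 mm.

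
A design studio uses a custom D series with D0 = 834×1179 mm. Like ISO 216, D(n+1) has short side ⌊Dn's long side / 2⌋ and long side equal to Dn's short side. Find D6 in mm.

D1 = 589 × 834 mm (from D0 by 1 halving).
D2: ⌊834/2⌋ × 589 = 417 × 589 mm
D3: ⌊589/2⌋ × 417 = 294 × 417 mm
D4: ⌊417/2⌋ × 294 = 208 × 294 mm
D5: ⌊294/2⌋ × 208 = 147 × 208 mm
D6: ⌊208/2⌋ × 147 = 104 × 147 mm

104 × 147 mm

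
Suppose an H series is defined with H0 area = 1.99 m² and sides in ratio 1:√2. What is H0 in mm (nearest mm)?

Let the short side be w mm. Then w · w√2 = 1.99 m² = 1,990,000 mm².
w² = 1,990,000/√2, so w ≈ 1186.2 mm; long side = w√2 ≈ 1677.6 mm.

1186 × 1678 mm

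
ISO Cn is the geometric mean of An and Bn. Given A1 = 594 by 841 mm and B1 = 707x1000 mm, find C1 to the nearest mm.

Short side: √(594 · 707) = √419958 ≈ 648.0 → 648 mm
Long side: √(841 · 1000) = √841000 ≈ 917.1 → 917 mm

648 × 917 mm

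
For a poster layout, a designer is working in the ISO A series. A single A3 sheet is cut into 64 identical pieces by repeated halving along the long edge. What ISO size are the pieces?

64 = 2^6, so 6 halving steps.
A3 → A4 → … → A9 after 6 steps.

A9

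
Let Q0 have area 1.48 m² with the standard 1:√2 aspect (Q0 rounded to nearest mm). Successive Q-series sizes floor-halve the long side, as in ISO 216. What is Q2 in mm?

511 × 723 mm

Let Q0's short side be w mm. w · w√2 = 1.48 m² = 1,480,000 mm², so w ≈ 1023.0 mm and w√2 ≈ 1446.7 mm → Q0 = 1023 × 1447 mm.
Q1: ⌊1447/2⌋ × 1023 = 723 × 1023 mm
Q2: ⌊1023/2⌋ × 723 = 511 × 723 mm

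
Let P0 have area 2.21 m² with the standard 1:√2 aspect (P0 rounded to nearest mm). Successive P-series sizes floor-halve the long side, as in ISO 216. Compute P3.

Let P0's short side be w mm. w · w√2 = 2.21 m² = 2,210,000 mm², so w ≈ 1250.1 mm and w√2 ≈ 1767.9 mm → P0 = 1250 × 1768 mm.
P1: ⌊1768/2⌋ × 1250 = 884 × 1250 mm
P2: ⌊1250/2⌋ × 884 = 625 × 884 mm
P3: ⌊884/2⌋ × 625 = 442 × 625 mm

442 × 625 mm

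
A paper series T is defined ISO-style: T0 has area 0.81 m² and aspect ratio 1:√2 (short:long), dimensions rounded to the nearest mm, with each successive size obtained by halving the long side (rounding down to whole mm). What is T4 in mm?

Let T0's short side be w mm. w · w√2 = 0.81 m² = 810,000 mm², so w ≈ 756.8 mm and w√2 ≈ 1070.3 mm → T0 = 757 × 1070 mm.
T1: ⌊1070/2⌋ × 757 = 535 × 757 mm
T2: ⌊757/2⌋ × 535 = 378 × 535 mm
T3: ⌊535/2⌋ × 378 = 267 × 378 mm
T4: ⌊378/2⌋ × 267 = 189 × 267 mm

189 × 267 mm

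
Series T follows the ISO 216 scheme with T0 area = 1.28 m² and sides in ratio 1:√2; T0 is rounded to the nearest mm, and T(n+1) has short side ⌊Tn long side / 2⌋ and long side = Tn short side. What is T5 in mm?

Let T0's short side be w mm. w · w√2 = 1.28 m² = 1,280,000 mm², so w ≈ 951.4 mm and w√2 ≈ 1345.4 mm → T0 = 951 × 1345 mm.
T1: ⌊1345/2⌋ × 951 = 672 × 951 mm
T2: ⌊951/2⌋ × 672 = 475 × 672 mm
T3: ⌊672/2⌋ × 475 = 336 × 475 mm
T4: ⌊475/2⌋ × 336 = 237 × 336 mm
T5: ⌊336/2⌋ × 237 = 168 × 237 mm

168 × 237 mm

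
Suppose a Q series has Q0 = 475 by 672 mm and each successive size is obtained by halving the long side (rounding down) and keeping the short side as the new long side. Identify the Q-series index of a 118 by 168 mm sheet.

Q0: 475 × 672 mm
Q1: 336 × 475 mm
Q2: 237 × 336 mm
Q3: 168 × 237 mm
Q4: 118 × 168 mm
Q5: 84 × 118 mm
→ matches Q4.

Q4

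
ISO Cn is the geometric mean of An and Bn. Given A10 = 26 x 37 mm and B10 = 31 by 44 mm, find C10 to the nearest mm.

28 × 40 mm

Short side: √(26 · 31) = √806 ≈ 28.4 → 28 mm
Long side: √(37 · 44) = √1628 ≈ 40.3 → 40 mm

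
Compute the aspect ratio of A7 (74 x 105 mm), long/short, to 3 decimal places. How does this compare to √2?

1.419

105 / 74 = 1.419
ISO 216 targets √2 ≈ 1.414; the +0.005 deviation is from mm rounding.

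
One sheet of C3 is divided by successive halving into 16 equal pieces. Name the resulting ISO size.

16 = 2^4, so 4 halving steps.
C3 → C4 → … → C7 after 4 steps.

C7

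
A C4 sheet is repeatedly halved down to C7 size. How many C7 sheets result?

8

Each ISO step halves the sheet: 1 × C4 → 2 × C5 → 4 × C6 → 8 × C7
From C4 to C7 is 3 halving steps: 2^3 = 8.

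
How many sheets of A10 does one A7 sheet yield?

8

Each ISO step halves the sheet: 1 × A7 → 2 × A8 → 4 × A9 → 8 × A10
From A7 to A10 is 3 halving steps: 2^3 = 8.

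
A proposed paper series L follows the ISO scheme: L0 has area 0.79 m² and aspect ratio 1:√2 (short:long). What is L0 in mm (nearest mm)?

Let the short side be w mm. Then w · w√2 = 0.79 m² = 790,000 mm².
w² = 790,000/√2, so w ≈ 747.4 mm; long side = w√2 ≈ 1057.0 mm.

747 × 1057 mm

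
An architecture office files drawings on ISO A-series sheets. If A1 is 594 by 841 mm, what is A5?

148 × 210 mm

A2: ⌊841/2⌋ × 594 = 420 × 594 mm
A3: ⌊594/2⌋ × 420 = 297 × 420 mm
A4: ⌊420/2⌋ × 297 = 210 × 297 mm
A5: ⌊297/2⌋ × 210 = 148 × 210 mm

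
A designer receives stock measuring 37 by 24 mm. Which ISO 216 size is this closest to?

A10 (26 × 37 mm)

Aspect ratio 37/24 ≈ 1.542 (ISO target is √2 ≈ 1.414).
In the A-series (A0 area = 1 m²): A10 = 26 × 37 mm.
Off by 2 mm total — nearest standard size.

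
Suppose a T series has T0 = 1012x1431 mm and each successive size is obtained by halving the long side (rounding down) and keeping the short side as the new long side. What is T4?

T1: ⌊1431/2⌋ × 1012 = 715 × 1012 mm
T2: ⌊1012/2⌋ × 715 = 506 × 715 mm
T3: ⌊715/2⌋ × 506 = 357 × 506 mm
T4: ⌊506/2⌋ × 357 = 253 × 357 mm

253 × 357 mm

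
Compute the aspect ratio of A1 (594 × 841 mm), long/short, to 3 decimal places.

841 / 594 = 1.416
ISO 216 targets √2 ≈ 1.414; the +0.002 deviation is from mm rounding.

1.416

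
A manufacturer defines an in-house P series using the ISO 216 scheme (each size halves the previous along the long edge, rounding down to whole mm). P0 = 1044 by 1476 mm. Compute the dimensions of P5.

P1: ⌊1476/2⌋ × 1044 = 738 × 1044 mm
P2: ⌊1044/2⌋ × 738 = 522 × 738 mm
P3: ⌊738/2⌋ × 522 = 369 × 522 mm
P4: ⌊522/2⌋ × 369 = 261 × 369 mm
P5: ⌊369/2⌋ × 261 = 184 × 261 mm

184 × 261 mm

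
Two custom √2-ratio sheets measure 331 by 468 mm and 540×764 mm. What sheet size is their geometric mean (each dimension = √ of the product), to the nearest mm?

Short side: √(331 · 540) = √178740 ≈ 422.8 → 423 mm
Long side: √(468 · 764) = √357552 ≈ 598.0 → 598 mm

423 × 598 mm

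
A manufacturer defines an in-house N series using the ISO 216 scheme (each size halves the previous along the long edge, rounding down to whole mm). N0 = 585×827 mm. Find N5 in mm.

N1: ⌊827/2⌋ × 585 = 413 × 585 mm
N2: ⌊585/2⌋ × 413 = 292 × 413 mm
N3: ⌊413/2⌋ × 292 = 206 × 292 mm
N4: ⌊292/2⌋ × 206 = 146 × 206 mm
N5: ⌊206/2⌋ × 146 = 103 × 146 mm

103 × 146 mm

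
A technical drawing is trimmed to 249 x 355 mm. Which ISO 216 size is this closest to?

B4 (250 × 353 mm)

Aspect ratio 355/249 ≈ 1.426 — close to the ISO √2 ≈ 1.414.
In the B-series (B0 = 1000 × 1414 mm): B4 = 250 × 353 mm.
Off by 3 mm total — nearest standard size.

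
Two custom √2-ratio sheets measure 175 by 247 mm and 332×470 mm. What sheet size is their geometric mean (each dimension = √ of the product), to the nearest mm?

241 × 341 mm

Short side: √(175 · 332) = √58100 ≈ 241.0 → 241 mm
Long side: √(247 · 470) = √116090 ≈ 340.7 → 341 mm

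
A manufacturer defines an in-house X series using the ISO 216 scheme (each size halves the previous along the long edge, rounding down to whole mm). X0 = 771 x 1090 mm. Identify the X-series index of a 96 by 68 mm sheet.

X0: 771 × 1090 mm
X1: 545 × 771 mm
X2: 385 × 545 mm
X3: 272 × 385 mm
X4: 192 × 272 mm
X5: 136 × 192 mm
X6: 96 × 136 mm
X7: 68 × 96 mm
X8: 48 × 68 mm
→ matches X7.

X7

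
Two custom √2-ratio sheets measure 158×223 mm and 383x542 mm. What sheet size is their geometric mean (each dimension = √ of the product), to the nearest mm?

246 × 348 mm

Short side: √(158 · 383) = √60514 ≈ 246.0 → 246 mm
Long side: √(223 · 542) = √120866 ≈ 347.7 → 348 mm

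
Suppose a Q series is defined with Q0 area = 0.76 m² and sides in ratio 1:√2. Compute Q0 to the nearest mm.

Let the short side be w mm. Then w · w√2 = 0.76 m² = 760,000 mm².
w² = 760,000/√2, so w ≈ 733.1 mm; long side = w√2 ≈ 1036.7 mm.

733 × 1037 mm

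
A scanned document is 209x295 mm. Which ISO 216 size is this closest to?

A4 (210 × 297 mm)

Aspect ratio 295/209 ≈ 1.411 — close to the ISO √2 ≈ 1.414.
In the A-series (A0 area = 1 m²): A4 = 210 × 297 mm.
Off by 3 mm total — nearest standard size.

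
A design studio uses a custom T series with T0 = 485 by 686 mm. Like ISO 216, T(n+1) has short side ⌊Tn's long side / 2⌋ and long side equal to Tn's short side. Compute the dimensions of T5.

85 × 121 mm

T1 = 343 × 485 mm (from T0 by 1 halving).
T2: ⌊485/2⌋ × 343 = 242 × 343 mm
T3: ⌊343/2⌋ × 242 = 171 × 242 mm
T4: ⌊242/2⌋ × 171 = 121 × 171 mm
T5: ⌊171/2⌋ × 121 = 85 × 121 mm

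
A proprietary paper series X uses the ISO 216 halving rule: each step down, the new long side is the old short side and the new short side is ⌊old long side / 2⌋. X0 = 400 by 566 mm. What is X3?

141 × 200 mm

X1: ⌊566/2⌋ × 400 = 283 × 400 mm
X2: ⌊400/2⌋ × 283 = 200 × 283 mm
X3: ⌊283/2⌋ × 200 = 141 × 200 mm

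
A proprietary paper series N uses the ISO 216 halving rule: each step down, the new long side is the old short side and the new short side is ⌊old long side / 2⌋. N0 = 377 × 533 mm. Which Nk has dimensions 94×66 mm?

N5

N0: 377 × 533 mm
N1: 266 × 377 mm
N2: 188 × 266 mm
N3: 133 × 188 mm
N4: 94 × 133 mm
N5: 66 × 94 mm
N6: 47 × 66 mm
→ matches N5.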